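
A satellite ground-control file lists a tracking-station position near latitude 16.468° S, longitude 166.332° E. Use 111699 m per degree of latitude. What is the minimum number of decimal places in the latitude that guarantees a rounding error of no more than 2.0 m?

One degree of latitude covers 111699 m.
With N decimal places the half-ulp bound is 0.5·10⁻ᴺ°, or 0.5·10⁻ᴺ × 111699 m on the ground.
Need 0.5 × 111699 × 10⁻ᴺ ≤ 2.0 → 10⁻ᴺ ≤ 3.581e-05, so N ≥ 4.45.
At 4 places the error can reach 5.58 m, but 5 places keeps it to 0.558 m.

5 decimal places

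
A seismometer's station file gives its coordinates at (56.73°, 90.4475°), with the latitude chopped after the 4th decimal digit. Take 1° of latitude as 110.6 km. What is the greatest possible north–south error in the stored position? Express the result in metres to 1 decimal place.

Truncating at 4 decimal places can drop up to a full unit in the last place, so the latitude may be off by as much as 0.0001°.
So the N–S error is at most 0.0001 × 110600 = 11.06 m.

11.1 metres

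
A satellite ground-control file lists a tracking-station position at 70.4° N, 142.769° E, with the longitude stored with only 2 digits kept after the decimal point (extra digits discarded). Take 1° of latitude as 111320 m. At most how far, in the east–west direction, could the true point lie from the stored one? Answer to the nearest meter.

Truncating at 2 decimal places can drop up to a full unit in the last place, so the longitude may be off by as much as 0.01°.
At latitude 70.4° a degree of longitude spans 111320 m × cos 70.4° = 111320 × 0.3355 ≈ 37342.5 m.
Maximum E–W displacement: 0.01 × 37342.5 = 373.425 m.

373 meters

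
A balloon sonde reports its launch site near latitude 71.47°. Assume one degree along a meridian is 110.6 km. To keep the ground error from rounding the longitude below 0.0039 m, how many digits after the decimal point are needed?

At 71.47° one degree of longitude covers 110600 × cos 71.47° ≈ 110600 × 0.3178 ≈ 35148.8 m.
With N decimal places the half-ulp bound is 0.5·10⁻ᴺ°, or 0.5·10⁻ᴺ × 35148.8 m on the ground.
Need 0.5 × 35148.8 × 10⁻ᴺ ≤ 0.0039 → 10⁻ᴺ ≤ 2.219e-07, so N ≥ 6.65.
So 7 decimal places suffice (0.00176 m); 6 would allow up to 0.0176 m.

7 decimal places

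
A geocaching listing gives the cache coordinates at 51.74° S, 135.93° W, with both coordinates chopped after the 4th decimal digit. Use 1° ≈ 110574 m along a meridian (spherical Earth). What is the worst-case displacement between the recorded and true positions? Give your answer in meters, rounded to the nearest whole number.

13 meters

Truncating at 4 decimal places can drop up to a full unit in the last place, so each coordinate may be off by as much as 0.0001°.
North–south component: 0.0001° × 110574 = 11.0574 m.
E–W at 51.74°: 0.0001° × 110574 × cos 51.74° = 0.0001 × 110574 × 0.6192 ≈ 6.84708 m.
The two errors are perpendicular, so the maximum displacement is √(11.0574² + 6.84708²) ≈ 13.0057 m.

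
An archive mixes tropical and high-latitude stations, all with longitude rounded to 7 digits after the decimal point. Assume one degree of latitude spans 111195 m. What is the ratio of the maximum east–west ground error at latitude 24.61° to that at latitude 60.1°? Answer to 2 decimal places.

1.82

Rounding to 7 decimal places leaves the longitude within ±5e-08° of the true value.
Error at 24.61° = 5e-08° × 111195 × cos 24.61° ≈ 0.0055597 × 0.9092 = 0.0050547 m.
At 60.1°: 5e-08° × 111195 × cos 60.1° = 5e-08 × 111195 × 0.4985 ≈ 0.0027715 m.
The ratio reduces to cos 24.61° / cos 60.1° = 0.9092/0.4985 ≈ 1.8238.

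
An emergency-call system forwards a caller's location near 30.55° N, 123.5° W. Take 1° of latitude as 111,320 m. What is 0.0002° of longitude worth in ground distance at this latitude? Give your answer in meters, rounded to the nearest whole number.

At 30.55° a degree of longitude is 111320 × cos 30.55° ≈ 95867.2 m, so 0.0002° corresponds to 19.1734 m.

19 meters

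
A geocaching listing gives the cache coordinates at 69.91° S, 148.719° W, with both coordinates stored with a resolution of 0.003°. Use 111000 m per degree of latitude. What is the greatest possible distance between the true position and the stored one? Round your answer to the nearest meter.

With a 0.003° grid the true value lies within half a step, ±0.003°/2 = ±0.0015°, of the stored one.
N–S: 0.0015° × 111000 m/° = 166.5 m.
East–west component at 69.91°: 0.0015° × 111000 × cos 69.91° ≈ 0.0015 × 38128 ≈ 57.192 m.
Worst case both components are at the extreme and orthogonal: √(166.5² + 57.192²) ≈ 176.049 m.

176 meters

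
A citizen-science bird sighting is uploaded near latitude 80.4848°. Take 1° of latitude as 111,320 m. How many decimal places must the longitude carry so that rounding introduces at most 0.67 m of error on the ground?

At 80.4848° one degree of longitude covers 111320 × cos 80.4848° ≈ 111320 × 0.1653 ≈ 18402.2 m.
With N decimal places the half-ulp bound is 0.5·10⁻ᴺ°, or 0.5·10⁻ᴺ × 18402.2 m on the ground.
Setting 9201.11 × 10⁻ᴺ ≤ 0.67 gives 10ᴺ ≥ 1.373e+04, i.e. N ≥ 4.14.
At 4 places the error can reach 0.92 m, but 5 places keeps it to 0.092 m.

5 decimal places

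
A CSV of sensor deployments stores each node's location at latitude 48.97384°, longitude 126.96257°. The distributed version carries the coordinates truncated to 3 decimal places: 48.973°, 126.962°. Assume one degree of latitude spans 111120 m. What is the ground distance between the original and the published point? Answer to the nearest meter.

The latitude changed by +0.00084° and the longitude by +0.00057°.
North–south shift: 0.00084 × 111120 = 93.3408 m.
E–W at 48.973°: 0.00057° × 111120 × cos 48.973° = 0.00057 × 111120 × 0.6564 ≈ 41.5763 m.
Hypotenuse of the two orthogonal shifts: √(93.3408² + 41.5763²) = 102.182 m.

102 meters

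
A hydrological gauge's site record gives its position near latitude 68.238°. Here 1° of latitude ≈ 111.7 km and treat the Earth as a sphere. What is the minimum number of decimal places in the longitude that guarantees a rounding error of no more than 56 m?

3

At 68.238° one degree of longitude covers 111700 × cos 68.238° ≈ 111700 × 0.3708 ≈ 41413 m.
With N decimal places the half-ulp bound is 0.5·10⁻ᴺ°, or 0.5·10⁻ᴺ × 41413 m on the ground.
Need 0.5 × 41413 × 10⁻ᴺ ≤ 56 → 10⁻ᴺ ≤ 2.704e-03, so N ≥ 2.57.
At 2 places the error can reach 207 m, but 3 places keeps it to 20.7 m.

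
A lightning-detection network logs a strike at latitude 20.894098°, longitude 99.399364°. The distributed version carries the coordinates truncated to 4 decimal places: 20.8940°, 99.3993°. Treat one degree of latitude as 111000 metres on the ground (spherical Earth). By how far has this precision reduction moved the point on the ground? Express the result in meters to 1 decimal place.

The latitude changed by +0.000098° and the longitude by +0.000064°.
North–south shift: 0.000098 × 111000 = 10.878 m.
East–west at this latitude: 0.000064° × 111000 × cos 20.894° ≈ 0.000064 × 103701 = 6.63685 m.
Distance: √(10.878² + 6.63685²) ≈ 12.7428 m.

12.7 meters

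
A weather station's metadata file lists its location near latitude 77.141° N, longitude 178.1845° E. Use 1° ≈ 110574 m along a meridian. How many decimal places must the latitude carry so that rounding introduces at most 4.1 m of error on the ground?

One degree of latitude covers 110574 m.
With N decimal places the half-ulp bound is 0.5·10⁻ᴺ°, or 0.5·10⁻ᴺ × 110574 m on the ground.
Need 0.5 × 110574 × 10⁻ᴺ ≤ 4.1 → 10⁻ᴺ ≤ 7.416e-05, so N ≥ 4.13.
So 5 decimal places suffice (0.553 m); 4 would allow up to 5.53 m.

5 decimal places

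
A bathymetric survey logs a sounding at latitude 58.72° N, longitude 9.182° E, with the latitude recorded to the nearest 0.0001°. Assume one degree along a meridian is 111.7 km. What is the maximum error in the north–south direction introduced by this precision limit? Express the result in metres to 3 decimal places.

5.585 metres

Rounding to 4 decimal places leaves the latitude within ±5e-05° of the true value.
Along the meridian that is 5e-05° × 111700 m/° = 5.585 m.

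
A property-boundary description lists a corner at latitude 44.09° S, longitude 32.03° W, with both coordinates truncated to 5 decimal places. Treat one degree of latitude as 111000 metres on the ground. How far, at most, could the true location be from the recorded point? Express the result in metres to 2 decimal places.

Truncating at 5 decimal places can drop up to a full unit in the last place, so each coordinate may be off by as much as 1e-05°.
Latitude error → 1e-05 × 111000 = 1.11 m along the meridian.
Longitude error → 1e-05 × 111000 × cos 44.09° = 1e-05 × 111000 × 0.7182 ≈ 0.797255 m.
The two errors are perpendicular, so the maximum displacement is √(1.11² + 0.797255²) ≈ 1.36664 m.

1.37 metres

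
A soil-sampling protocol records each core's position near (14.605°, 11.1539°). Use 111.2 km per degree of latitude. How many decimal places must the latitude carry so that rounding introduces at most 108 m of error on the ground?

3 decimal places

One degree of latitude covers 111200 m.
N decimal places → at most half a unit in the last place, 0.5 × 10⁻ᴺ° = 111200/2 × 10⁻ᴺ m.
Need 0.5 × 111200 × 10⁻ᴺ ≤ 108 → 10⁻ᴺ ≤ 1.942e-03, so N ≥ 2.71.
So 3 decimal places suffice (55.6 m); 2 would allow up to 556 m.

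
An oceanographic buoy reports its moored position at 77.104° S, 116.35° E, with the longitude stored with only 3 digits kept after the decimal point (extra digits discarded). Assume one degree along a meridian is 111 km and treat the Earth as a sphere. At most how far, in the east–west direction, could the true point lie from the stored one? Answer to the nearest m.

Truncating at 3 decimal places can drop up to a full unit in the last place, so the longitude may be off by as much as 0.001°.
Parallels shrink by cos φ, so at 77.104° a degree of longitude is 111000 × 0.2232 ≈ 24773.2 m.
So at most 0.001° × 24773.2 ≈ 24.7732 m east–west.

25 m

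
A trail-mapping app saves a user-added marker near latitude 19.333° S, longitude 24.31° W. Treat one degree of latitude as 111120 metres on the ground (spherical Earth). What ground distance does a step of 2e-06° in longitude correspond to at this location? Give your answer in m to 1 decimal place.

0.2 m

2e-06° of longitude at 19.333° is 2e-06 × 111120 × cos 19.333° ≈ 2e-06 × 104854 = 0.209708 m.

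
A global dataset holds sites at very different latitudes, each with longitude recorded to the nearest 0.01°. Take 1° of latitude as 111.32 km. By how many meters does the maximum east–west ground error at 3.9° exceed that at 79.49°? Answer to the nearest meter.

454 meters

Rounding to 2 decimal places leaves the longitude within ±0.005° of the true value.
At 3.9°: 0.005° × 111320 × cos 3.9° = 0.005 × 111320 × 0.9977 ≈ 555.31 m.
At 79.49°: 0.005° × 111320 × cos 79.49° = 0.005 × 111320 × 0.1824 ≈ 101.53 m.
Difference: 555.31 − 101.53 = 453.78 m.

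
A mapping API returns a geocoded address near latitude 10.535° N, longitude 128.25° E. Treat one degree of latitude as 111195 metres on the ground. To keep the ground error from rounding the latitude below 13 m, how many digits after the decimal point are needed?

4

One degree of latitude covers 111195 m.
Rounding to N decimal places gives at most 0.5 × 10⁻ᴺ degrees of error, i.e. 0.5 × 10⁻ᴺ × 111195 m.
Need 0.5 × 111195 × 10⁻ᴺ ≤ 13 → 10⁻ᴺ ≤ 2.338e-04, so N ≥ 3.63.
N = 3 would give 55.6 m (too coarse); N = 4 gives 5.56 m ≤ 13 m.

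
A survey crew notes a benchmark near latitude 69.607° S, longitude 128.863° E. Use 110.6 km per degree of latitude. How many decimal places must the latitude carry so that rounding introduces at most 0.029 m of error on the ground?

One degree of latitude covers 110600 m.
Rounding to N decimal places gives at most 0.5 × 10⁻ᴺ degrees of error, i.e. 0.5 × 10⁻ᴺ × 110600 m.
Setting 55300 × 10⁻ᴺ ≤ 0.029 gives 10ᴺ ≥ 1.907e+06, i.e. N ≥ 6.28.
N = 6 would give 0.0553 m (too coarse); N = 7 gives 0.00553 m ≤ 0.029 m.

7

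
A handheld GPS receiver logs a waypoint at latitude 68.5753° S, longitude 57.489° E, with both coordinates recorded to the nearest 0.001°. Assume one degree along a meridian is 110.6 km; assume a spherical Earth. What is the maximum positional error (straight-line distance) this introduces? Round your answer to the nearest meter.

Rounding to 3 decimal places leaves each coordinate within ±0.0005° of the true value.
N–S: 0.0005° × 110600 m/° = 55.3 m.
East–west component at 68.5753°: 0.0005° × 110600 × cos 68.5753° ≈ 0.0005 × 40399.8 ≈ 20.1999 m.
The two errors are perpendicular, so the maximum displacement is √(55.3² + 20.1999²) ≈ 58.8738 m.

59 meters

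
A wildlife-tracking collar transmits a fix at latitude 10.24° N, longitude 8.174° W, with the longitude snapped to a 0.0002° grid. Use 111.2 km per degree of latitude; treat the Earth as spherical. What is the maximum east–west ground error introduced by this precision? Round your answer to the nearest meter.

11 meters

With a 0.0002° grid the true value lies within half a step, ±0.0002°/2 = ±0.0001°, of the stored one.
One degree of longitude at 10.24° is 111200 × cos 10.24° ≈ 111200 × 0.9841 = 109429 m.
So at most 0.0001° × 109429 ≈ 10.9429 m east–west.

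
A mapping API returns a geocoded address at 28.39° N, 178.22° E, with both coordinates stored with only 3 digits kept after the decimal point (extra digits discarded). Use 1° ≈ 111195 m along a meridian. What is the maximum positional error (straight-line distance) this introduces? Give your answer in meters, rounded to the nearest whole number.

148 meters

Truncating at 3 decimal places can drop up to a full unit in the last place, so each coordinate may be off by as much as 0.001°.
Latitude error → 0.001 × 111195 = 111.195 m along the meridian.
Longitude error → 0.001 × 111195 × cos 28.39° = 0.001 × 111195 × 0.8797 ≈ 97.8218 m.
The two errors are perpendicular, so the maximum displacement is √(111.195² + 97.8218²) ≈ 148.099 m.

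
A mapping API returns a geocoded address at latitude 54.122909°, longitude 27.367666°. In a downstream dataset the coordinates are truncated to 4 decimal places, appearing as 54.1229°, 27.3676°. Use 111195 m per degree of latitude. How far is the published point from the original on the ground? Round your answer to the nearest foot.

Δlat = 54.122909 − 54.1229 = +0.000009°; Δlon = 27.367666 − 27.3676 = +0.000066°.
N–S: 0.000009° × 111195 m/° = 1.00075 m.
East–west at this latitude: 0.000066° × 111195 × cos 54.1229° ≈ 0.000066 × 65165.7 = 4.30093 m.
Combined displacement = (1.00075² + 4.30093²)^½ ≈ 4.41583 m.
In feet: 4.41583 m ÷ 0.3048 ≈ 14.488 ft.

14 feet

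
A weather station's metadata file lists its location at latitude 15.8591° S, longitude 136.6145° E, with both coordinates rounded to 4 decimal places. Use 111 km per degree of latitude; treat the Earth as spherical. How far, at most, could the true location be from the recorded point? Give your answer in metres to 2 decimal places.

7.70 metres

Rounding to 4 decimal places leaves each coordinate within ±5e-05° of the true value.
N–S: 5e-05° × 111000 m/° = 5.55 m.
E–W at 15.8591°: 5e-05° × 111000 × cos 15.8591° = 5e-05 × 111000 × 0.9619 ≈ 5.33875 m.
Combining orthogonally: (5.55² + 5.33875²)^½ ≈ 7.70096 m.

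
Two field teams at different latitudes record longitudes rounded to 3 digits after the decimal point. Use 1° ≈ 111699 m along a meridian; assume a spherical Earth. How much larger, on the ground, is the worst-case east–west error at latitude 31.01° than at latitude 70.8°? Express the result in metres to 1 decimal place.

29.5 metres

Rounding to 3 decimal places leaves the longitude within ±0.0005° of the true value.
Error at 31.01° = 0.0005° × 111699 × cos 31.01° ≈ 55.849 × 0.8571 = 47.867 m.
At 70.8°: 0.0005° × 111699 × cos 70.8° = 0.0005 × 111699 × 0.3289 ≈ 18.367 m.
So the lower-latitude error exceeds the higher by 47.867 − 18.367 = 29.5 m.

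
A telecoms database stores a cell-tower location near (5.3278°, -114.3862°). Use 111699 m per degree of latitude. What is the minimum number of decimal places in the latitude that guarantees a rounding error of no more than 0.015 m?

One degree of latitude covers 111699 m.
N decimal places → at most half a unit in the last place, 0.5 × 10⁻ᴺ° = 111699/2 × 10⁻ᴺ m.
Need 0.5 × 111699 × 10⁻ᴺ ≤ 0.015 → 10⁻ᴺ ≤ 2.686e-07, so N ≥ 6.57.
At 6 places the error can reach 0.0558 m, but 7 places keeps it to 0.00558 m.

7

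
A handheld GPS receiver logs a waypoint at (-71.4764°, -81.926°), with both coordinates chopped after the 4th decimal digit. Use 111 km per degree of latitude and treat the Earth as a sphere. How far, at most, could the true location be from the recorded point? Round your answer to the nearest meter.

12 meters

Truncating at 4 decimal places can drop up to a full unit in the last place, so each coordinate may be off by as much as 0.0001°.
N–S: 0.0001° × 111000 m/° = 11.1 m.
East–west component at 71.4764°: 0.0001° × 111000 × cos 71.4764° ≈ 0.0001 × 35264.2 ≈ 3.52642 m.
Worst case both components are at the extreme and orthogonal: √(11.1² + 3.52642²) ≈ 11.6467 m.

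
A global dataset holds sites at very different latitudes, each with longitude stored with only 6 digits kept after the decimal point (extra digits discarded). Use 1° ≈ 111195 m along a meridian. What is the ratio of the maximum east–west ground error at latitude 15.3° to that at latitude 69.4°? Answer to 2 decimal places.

2.74

Truncating at 6 decimal places can drop up to a full unit in the last place, so the longitude may be off by as much as 1e-06°.
Error at 15.3° = 1e-06° × 111195 × cos 15.3° ≈ 0.11119 × 0.9646 = 0.10725 m.
At 69.4°: 1e-06° × 111195 × cos 69.4° = 1e-06 × 111195 × 0.3518 ≈ 0.039123 m.
The ratio reduces to cos 15.3° / cos 69.4° = 0.9646/0.3518 ≈ 2.7415.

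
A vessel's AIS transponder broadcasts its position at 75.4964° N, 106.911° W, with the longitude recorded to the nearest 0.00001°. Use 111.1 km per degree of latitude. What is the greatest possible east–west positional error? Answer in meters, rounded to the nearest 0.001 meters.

0.139 meters

Rounding to 5 decimal places leaves the longitude within ±5e-06° of the true value.
At latitude 75.4964° a degree of longitude spans 111100 m × cos 75.4964° = 111100 × 0.2504 ≈ 27824 m.
So at most 5e-06° × 27824 ≈ 0.13912 m east–west.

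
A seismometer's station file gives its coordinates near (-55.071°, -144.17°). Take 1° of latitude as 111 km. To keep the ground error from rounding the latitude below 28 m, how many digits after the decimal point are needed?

4 decimal places

One degree of latitude covers 111000 m.
With N decimal places the half-ulp bound is 0.5·10⁻ᴺ°, or 0.5·10⁻ᴺ × 111000 m on the ground.
Need 0.5 × 111000 × 10⁻ᴺ ≤ 28 → 10⁻ᴺ ≤ 5.045e-04, so N ≥ 3.30.
At 3 places the error can reach 55.5 m, but 4 places keeps it to 5.55 m.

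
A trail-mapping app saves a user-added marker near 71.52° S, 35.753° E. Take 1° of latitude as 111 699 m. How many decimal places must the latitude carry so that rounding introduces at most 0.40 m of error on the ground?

6

One degree of latitude covers 111699 m.
Rounding to N decimal places gives at most 0.5 × 10⁻ᴺ degrees of error, i.e. 0.5 × 10⁻ᴺ × 111699 m.
Need 0.5 × 111699 × 10⁻ᴺ ≤ 0.40 → 10⁻ᴺ ≤ 7.162e-06, so N ≥ 5.14.
N = 5 would give 0.558 m (too coarse); N = 6 gives 0.0558 m ≤ 0.40 m.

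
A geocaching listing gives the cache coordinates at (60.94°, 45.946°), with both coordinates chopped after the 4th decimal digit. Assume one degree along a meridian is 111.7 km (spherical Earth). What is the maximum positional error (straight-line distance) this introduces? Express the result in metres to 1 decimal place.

12.4 metres

Truncating at 4 decimal places can drop up to a full unit in the last place, so each coordinate may be off by as much as 0.0001°.
Latitude error → 0.0001 × 111700 = 11.17 m along the meridian.
Longitude error → 0.0001 × 111700 × cos 60.94° = 0.0001 × 111700 × 0.4857 ≈ 5.42555 m.
Worst case both components are at the extreme and orthogonal: √(11.17² + 5.42555²) ≈ 12.418 m.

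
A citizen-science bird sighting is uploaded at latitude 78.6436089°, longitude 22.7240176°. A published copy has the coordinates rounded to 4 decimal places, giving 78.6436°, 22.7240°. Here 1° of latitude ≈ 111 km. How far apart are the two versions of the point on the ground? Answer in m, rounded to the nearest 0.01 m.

The latitude changed by +0.0000089° and the longitude by +0.0000176°.
N–S: 0.0000089° × 111000 m/° = 0.9879 m.
E–W at 78.6436°: 0.0000176° × 111000 × cos 78.6436° = 0.0000176 × 111000 × 0.1969 ≈ 0.384686 m.
Hypotenuse of the two orthogonal shifts: √(0.9879² + 0.384686²) = 1.06016 m.

1.06 m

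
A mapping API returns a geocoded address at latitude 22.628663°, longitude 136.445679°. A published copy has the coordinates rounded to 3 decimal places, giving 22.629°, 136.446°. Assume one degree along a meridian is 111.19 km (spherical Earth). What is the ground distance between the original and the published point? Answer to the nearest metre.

Δlat = 22.628663 − 22.629 = -0.000337°; Δlon = 136.445679 − 136.446 = -0.000321°.
North–south shift: -0.000337 × 111190 = -37.471 m.
East–west at this latitude: -0.000321° × 111190 × cos 22.629° ≈ -0.000321 × 102630 = -32.9443 m.
Combined displacement = (37.471² + 32.9443²)^½ ≈ 49.8939 m.

50 metres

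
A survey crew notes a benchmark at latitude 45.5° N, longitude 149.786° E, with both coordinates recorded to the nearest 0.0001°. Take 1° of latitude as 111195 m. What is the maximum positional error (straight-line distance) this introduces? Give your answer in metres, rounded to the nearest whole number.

Rounding to 4 decimal places leaves each coordinate within ±5e-05° of the true value.
N–S: 5e-05° × 111195 m/° = 5.55975 m.
East–west component at 45.5°: 5e-05° × 111195 × cos 45.5° ≈ 5e-05 × 77937.6 ≈ 3.89688 m.
The two errors are perpendicular, so the maximum displacement is √(5.55975² + 3.89688²) ≈ 6.78944 m.

7 metres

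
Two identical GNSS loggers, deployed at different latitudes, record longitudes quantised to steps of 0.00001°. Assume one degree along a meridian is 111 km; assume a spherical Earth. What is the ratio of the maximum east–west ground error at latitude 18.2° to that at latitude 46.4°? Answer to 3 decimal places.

With a 0.00001° grid the true value lies within half a step, ±0.00001°/2 = ±5e-06°, of the stored one.
At 18.2°: 5e-06° × 111000 × cos 18.2° = 5e-06 × 111000 × 0.9500 ≈ 0.52723 m.
Error at 46.4° = 5e-06° × 111000 × cos 46.4° ≈ 0.555 × 0.6896 = 0.38274 m.
Ratio: 0.52723 / 0.38274 = cos 18.2° / cos 46.4° ≈ 1.3775.

1.378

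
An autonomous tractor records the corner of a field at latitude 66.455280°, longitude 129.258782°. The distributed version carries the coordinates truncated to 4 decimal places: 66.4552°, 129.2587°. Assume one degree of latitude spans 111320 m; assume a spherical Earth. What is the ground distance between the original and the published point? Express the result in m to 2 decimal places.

9.62 m

Δlat = 66.455280 − 66.4552 = +0.000080°; Δlon = 129.258782 − 129.2587 = +0.000082°.
N–S: 0.000080° × 111320 m/° = 8.9056 m.
E–W at 66.4552°: 0.000082° × 111320 × cos 66.4552° = 0.000082 × 111320 × 0.3995 ≈ 3.64642 m.
Combined displacement = (8.9056² + 3.64642²)^½ ≈ 9.62321 m.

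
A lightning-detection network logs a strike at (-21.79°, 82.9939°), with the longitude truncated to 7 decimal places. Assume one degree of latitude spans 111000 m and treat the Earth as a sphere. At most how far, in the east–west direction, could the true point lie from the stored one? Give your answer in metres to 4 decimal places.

Truncating at 7 decimal places can drop up to a full unit in the last place, so the longitude may be off by as much as 1e-07°.
Parallels shrink by cos φ, so at 21.79° a degree of longitude is 111000 × 0.9286 ≈ 103069 m.
East–west error: 1e-07° × 103069 m/° ≈ 0.0103069 m.

0.0103 metres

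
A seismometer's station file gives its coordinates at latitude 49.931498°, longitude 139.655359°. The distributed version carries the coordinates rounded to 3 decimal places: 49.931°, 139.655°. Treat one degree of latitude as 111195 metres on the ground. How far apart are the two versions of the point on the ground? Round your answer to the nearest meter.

61 meters

Δlat = 49.931498 − 49.931 = +0.000498°; Δlon = 139.655359 − 139.655 = +0.000359°.
N–S: 0.000498° × 111195 m/° = 55.3751 m.
East–west at this latitude: 0.000359° × 111195 × cos 49.931° ≈ 0.000359 × 71577.3 = 25.6962 m.
Distance: √(55.3751² + 25.6962²) ≈ 61.0467 m.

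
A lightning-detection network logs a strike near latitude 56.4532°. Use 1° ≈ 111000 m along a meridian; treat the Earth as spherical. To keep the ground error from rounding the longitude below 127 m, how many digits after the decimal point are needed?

3 decimal places

At 56.4532° one degree of longitude covers 111000 × cos 56.4532° ≈ 111000 × 0.5526 ≈ 61340.6 m.
N decimal places → at most half a unit in the last place, 0.5 × 10⁻ᴺ° = 61340.6/2 × 10⁻ᴺ m.
Setting 30670.3 × 10⁻ᴺ ≤ 127 gives 10ᴺ ≥ 241.5, i.e. N ≥ 2.38.
So 3 decimal places suffice (30.7 m); 2 would allow up to 307 m.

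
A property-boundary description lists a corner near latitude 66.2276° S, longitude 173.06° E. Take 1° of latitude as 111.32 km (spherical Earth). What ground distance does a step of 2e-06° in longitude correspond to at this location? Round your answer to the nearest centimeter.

9 centimeters

2e-06° of longitude at 66.2276° is 2e-06 × 111320 × cos 66.2276° ≈ 2e-06 × 44873.6 = 0.0897472 m.
That is 0.0897472 m = 8.9747 cm.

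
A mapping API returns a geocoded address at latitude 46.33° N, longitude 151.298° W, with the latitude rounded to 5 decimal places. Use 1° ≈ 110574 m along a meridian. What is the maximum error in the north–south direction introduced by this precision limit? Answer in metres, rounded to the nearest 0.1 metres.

0.6 metres

Rounding to 5 decimal places leaves the latitude within ±5e-06° of the true value.
So the N–S error is at most 5e-06 × 110574 = 0.55287 m.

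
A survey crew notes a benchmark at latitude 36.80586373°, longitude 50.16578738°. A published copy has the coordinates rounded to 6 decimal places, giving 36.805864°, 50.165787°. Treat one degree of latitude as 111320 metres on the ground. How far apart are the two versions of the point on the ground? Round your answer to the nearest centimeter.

Δlat = 36.80586373 − 36.805864 = -0.00000027°; Δlon = 50.16578738 − 50.165787 = +0.00000038°.
N–S: -0.00000027° × 111320 m/° = -0.0300564 m.
East–west at this latitude: 0.00000038° × 111320 × cos 36.8059° ≈ 0.00000038 × 89130.6 = 0.0338696 m.
Hypotenuse of the two orthogonal shifts: √(0.0300564² + 0.0338696²) = 0.0452829 m.
That is 0.0452829 m = 4.5283 cm.

5 centimeters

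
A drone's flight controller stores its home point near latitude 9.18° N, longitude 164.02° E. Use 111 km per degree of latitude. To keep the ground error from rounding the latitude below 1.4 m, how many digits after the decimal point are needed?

5 decimal places

One degree of latitude covers 111000 m.
N decimal places → at most half a unit in the last place, 0.5 × 10⁻ᴺ° = 111000/2 × 10⁻ᴺ m.
Need 0.5 × 111000 × 10⁻ᴺ ≤ 1.4 → 10⁻ᴺ ≤ 2.523e-05, so N ≥ 4.60.
So 5 decimal places suffice (0.555 m); 4 would allow up to 5.55 m.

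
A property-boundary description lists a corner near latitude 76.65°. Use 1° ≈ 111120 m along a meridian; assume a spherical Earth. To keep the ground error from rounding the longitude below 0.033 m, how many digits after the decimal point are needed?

At 76.65° one degree of longitude covers 111120 × cos 76.65° ≈ 111120 × 0.2309 ≈ 25657.5 m.
With N decimal places the half-ulp bound is 0.5·10⁻ᴺ°, or 0.5·10⁻ᴺ × 25657.5 m on the ground.
Need 0.5 × 25657.5 × 10⁻ᴺ ≤ 0.033 → 10⁻ᴺ ≤ 2.572e-06, so N ≥ 5.59.
At 5 places the error can reach 0.128 m, but 6 places keeps it to 0.0128 m.

6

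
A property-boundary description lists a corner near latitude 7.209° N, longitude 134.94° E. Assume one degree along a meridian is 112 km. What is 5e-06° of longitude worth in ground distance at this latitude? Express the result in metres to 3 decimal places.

5e-06° of longitude at 7.209° is 5e-06 × 112000 × cos 7.209° ≈ 5e-06 × 111115 = 0.555573 m.

0.556 metres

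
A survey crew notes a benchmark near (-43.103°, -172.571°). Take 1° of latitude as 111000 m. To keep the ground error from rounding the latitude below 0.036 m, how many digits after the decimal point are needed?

7

One degree of latitude covers 111000 m.
Rounding to N decimal places gives at most 0.5 × 10⁻ᴺ degrees of error, i.e. 0.5 × 10⁻ᴺ × 111000 m.
Setting 55500 × 10⁻ᴺ ≤ 0.036 gives 10ᴺ ≥ 1.542e+06, i.e. N ≥ 6.19.
At 6 places the error can reach 0.0555 m, but 7 places keeps it to 0.00555 m.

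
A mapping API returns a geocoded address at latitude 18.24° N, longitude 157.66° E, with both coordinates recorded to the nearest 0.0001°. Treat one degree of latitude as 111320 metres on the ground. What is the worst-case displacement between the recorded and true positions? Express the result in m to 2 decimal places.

Rounding to 4 decimal places leaves each coordinate within ±5e-05° of the true value.
North–south component: 5e-05° × 111320 = 5.566 m.
E–W at 18.24°: 5e-05° × 111320 × cos 18.24° = 5e-05 × 111320 × 0.9498 ≈ 5.28633 m.
The two errors are perpendicular, so the maximum displacement is √(5.566² + 5.28633²) ≈ 7.6763 m.

7.68 m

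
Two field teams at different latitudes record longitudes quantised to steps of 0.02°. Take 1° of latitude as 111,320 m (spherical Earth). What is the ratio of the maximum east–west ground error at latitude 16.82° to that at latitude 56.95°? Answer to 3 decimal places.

With a 0.02° grid the true value lies within half a step, ±0.02°/2 = ±0.01°, of the stored one.
Error at 16.82° = 0.01° × 111320 × cos 16.82° ≈ 1113.2 × 0.9572 = 1065.6 m.
At 56.95°: 0.01° × 111320 × cos 56.95° = 0.01 × 111320 × 0.5454 ≈ 607.11 m.
Ratio: 1065.6 / 607.11 = cos 16.82° / cos 56.95° ≈ 1.7552.

1.755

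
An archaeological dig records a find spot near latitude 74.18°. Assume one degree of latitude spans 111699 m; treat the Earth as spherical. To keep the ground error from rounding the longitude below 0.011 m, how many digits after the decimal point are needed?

At 74.18° one degree of longitude covers 111699 × cos 74.18° ≈ 111699 × 0.2726 ≈ 30450.9 m.
With N decimal places the half-ulp bound is 0.5·10⁻ᴺ°, or 0.5·10⁻ᴺ × 30450.9 m on the ground.
Setting 15225.5 × 10⁻ᴺ ≤ 0.011 gives 10ᴺ ≥ 1.384e+06, i.e. N ≥ 6.14.
N = 6 would give 0.0152 m (too coarse); N = 7 gives 0.00152 m ≤ 0.011 m.

7 decimal places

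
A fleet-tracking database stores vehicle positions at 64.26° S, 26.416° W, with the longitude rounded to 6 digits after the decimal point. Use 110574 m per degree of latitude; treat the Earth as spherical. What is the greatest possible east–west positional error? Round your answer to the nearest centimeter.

Rounding to 6 decimal places leaves the longitude within ±5e-07° of the true value.
Parallels shrink by cos φ, so at 64.26° a degree of longitude is 110574 × 0.4343 ≈ 48021 m.
East–west error: 5e-07° × 48021 m/° ≈ 0.0240105 m.
That is 0.0240105 m = 2.401 cm.

2 centimeters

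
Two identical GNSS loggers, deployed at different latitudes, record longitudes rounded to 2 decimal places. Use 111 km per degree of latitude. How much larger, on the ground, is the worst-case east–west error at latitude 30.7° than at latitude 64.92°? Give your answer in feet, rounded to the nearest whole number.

Rounding to 2 decimal places leaves the longitude within ±0.005° of the true value.
Error at 30.7° = 0.005° × 111000 × cos 30.7° ≈ 555 × 0.8599 = 477.22 m.
Error at 64.92° = 0.005° × 111000 × cos 64.92° ≈ 555 × 0.4239 = 235.26 m.
So the lower-latitude error exceeds the higher by 477.22 − 235.26 = 241.96 m.
Converting: 241.963 m × 3.2808 ft/m ≈ 793.84 ft.

794 feet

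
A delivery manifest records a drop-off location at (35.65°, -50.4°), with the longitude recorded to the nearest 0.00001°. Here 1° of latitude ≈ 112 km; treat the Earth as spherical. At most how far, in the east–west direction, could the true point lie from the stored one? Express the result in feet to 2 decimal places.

1.49 feet

Rounding to 5 decimal places leaves the longitude within ±5e-06° of the true value.
One degree of longitude at 35.65° is 112000 × cos 35.65° ≈ 112000 × 0.8126 = 91010.4 m.
Maximum E–W displacement: 5e-06 × 91010.4 = 0.455052 m.
In feet: 0.455052 m ÷ 0.3048 ≈ 1.493 ft.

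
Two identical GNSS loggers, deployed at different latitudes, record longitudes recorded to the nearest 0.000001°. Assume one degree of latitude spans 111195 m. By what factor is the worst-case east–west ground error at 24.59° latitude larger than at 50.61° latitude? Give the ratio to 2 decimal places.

Rounding to 6 decimal places leaves the longitude within ±5e-07° of the true value.
Error at 24.59° = 5e-07° × 111195 × cos 24.59° ≈ 0.055597 × 0.9093 = 0.050555 m.
At 50.61°: 5e-07° × 111195 × cos 50.61° = 5e-07 × 111195 × 0.6346 ≈ 0.035282 m.
The ratio reduces to cos 24.59° / cos 50.61° = 0.9093/0.6346 ≈ 1.4329.

1.43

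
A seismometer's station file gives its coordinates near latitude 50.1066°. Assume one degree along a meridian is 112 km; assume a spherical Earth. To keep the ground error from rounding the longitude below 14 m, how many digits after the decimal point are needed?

4

At 50.1066° one degree of longitude covers 112000 × cos 50.1066° ≈ 112000 × 0.6414 ≈ 71832.5 m.
N decimal places → at most half a unit in the last place, 0.5 × 10⁻ᴺ° = 71832.5/2 × 10⁻ᴺ m.
Setting 35916.2 × 10⁻ᴺ ≤ 14 gives 10ᴺ ≥ 2565, i.e. N ≥ 3.41.
So 4 decimal places suffice (3.59 m); 3 would allow up to 35.9 m.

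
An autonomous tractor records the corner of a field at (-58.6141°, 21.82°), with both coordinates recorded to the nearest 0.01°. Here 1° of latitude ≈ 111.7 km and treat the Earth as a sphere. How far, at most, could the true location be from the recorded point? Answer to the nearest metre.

Rounding to 2 decimal places leaves each coordinate within ±0.005° of the true value.
North–south component: 0.005° × 111700 = 558.5 m.
East–west component at 58.6141°: 0.005° × 111700 × cos 58.6141° ≈ 0.005 × 58173.3 ≈ 290.867 m.
Combining orthogonally: (558.5² + 290.867²)^½ ≈ 629.703 m.

630 metres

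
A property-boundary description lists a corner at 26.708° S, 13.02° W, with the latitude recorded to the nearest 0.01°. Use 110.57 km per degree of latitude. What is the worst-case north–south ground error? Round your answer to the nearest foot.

Rounding to 2 decimal places leaves the latitude within ±0.005° of the true value.
So the N–S error is at most 0.005 × 110570 = 552.85 m.
Converting: 552.85 m × 3.2808 ft/m ≈ 1813.8 ft.

1814 feet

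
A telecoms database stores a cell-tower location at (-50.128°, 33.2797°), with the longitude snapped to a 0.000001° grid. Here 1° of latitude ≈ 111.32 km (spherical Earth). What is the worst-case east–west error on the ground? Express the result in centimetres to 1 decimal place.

With a 0.000001° grid the true value lies within half a step, ±0.000001°/2 = ±5e-07°, of the stored one.
Parallels shrink by cos φ, so at 50.128° a degree of longitude is 111320 × 0.6411 ≈ 71364.4 m.
So at most 5e-07° × 71364.4 ≈ 0.0356822 m east–west.
That is 0.0356822 m = 3.5682 cm.

3.6 centimetres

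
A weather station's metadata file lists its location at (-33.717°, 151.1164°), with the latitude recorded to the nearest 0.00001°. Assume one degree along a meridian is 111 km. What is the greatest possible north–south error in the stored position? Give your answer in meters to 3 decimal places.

0.555 meters

Rounding to 5 decimal places leaves the latitude within ±5e-06° of the true value.
So the N–S error is at most 5e-06 × 111000 = 0.555 m.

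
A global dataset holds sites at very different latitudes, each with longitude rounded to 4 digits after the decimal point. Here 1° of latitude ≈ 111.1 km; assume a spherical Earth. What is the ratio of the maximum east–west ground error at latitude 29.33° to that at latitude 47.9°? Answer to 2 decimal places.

1.30

Rounding to 4 decimal places leaves the longitude within ±5e-05° of the true value.
Error at 29.33° = 5e-05° × 111100 × cos 29.33° ≈ 5.555 × 0.8718 = 4.8429 m.
At 47.9°: 5e-05° × 111100 × cos 47.9° = 5e-05 × 111100 × 0.6704 ≈ 3.7242 m.
Ratio: 4.8429 / 3.7242 = cos 29.33° / cos 47.9° ≈ 1.3004.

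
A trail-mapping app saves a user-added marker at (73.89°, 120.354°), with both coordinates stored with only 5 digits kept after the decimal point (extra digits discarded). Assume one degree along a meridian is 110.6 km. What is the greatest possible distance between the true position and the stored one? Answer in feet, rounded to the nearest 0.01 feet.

3.77 feet

Truncating at 5 decimal places can drop up to a full unit in the last place, so each coordinate may be off by as much as 1e-05°.
North–south component: 1e-05° × 110600 = 1.106 m.
E–W at 73.89°: 1e-05° × 110600 × cos 73.89° = 1e-05 × 110600 × 0.2775 ≈ 0.306895 m.
Combining orthogonally: (1.106² + 0.306895²)^½ ≈ 1.14779 m.
Converting: 1.14779 m × 3.2808 ft/m ≈ 3.7657 ft.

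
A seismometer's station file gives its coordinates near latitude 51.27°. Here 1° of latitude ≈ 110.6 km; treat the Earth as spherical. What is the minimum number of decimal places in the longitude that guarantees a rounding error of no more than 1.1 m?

5 decimal places

At 51.27° one degree of longitude covers 110600 × cos 51.27° ≈ 110600 × 0.6257 ≈ 69197 m.
With N decimal places the half-ulp bound is 0.5·10⁻ᴺ°, or 0.5·10⁻ᴺ × 69197 m on the ground.
Need 0.5 × 69197 × 10⁻ᴺ ≤ 1.1 → 10⁻ᴺ ≤ 3.179e-05, so N ≥ 4.50.
At 4 places the error can reach 3.46 m, but 5 places keeps it to 0.346 m.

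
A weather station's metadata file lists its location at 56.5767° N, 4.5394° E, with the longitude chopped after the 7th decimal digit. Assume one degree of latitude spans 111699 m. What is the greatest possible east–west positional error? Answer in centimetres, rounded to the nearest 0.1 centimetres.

Truncating at 7 decimal places can drop up to a full unit in the last place, so the longitude may be off by as much as 1e-07°.
Parallels shrink by cos φ, so at 56.5767° a degree of longitude is 111699 × 0.5508 ≈ 61526.1 m.
Maximum E–W displacement: 1e-07 × 61526.1 = 0.00615261 m.
That is 0.00615261 m = 0.61526 cm.

0.6 centimetres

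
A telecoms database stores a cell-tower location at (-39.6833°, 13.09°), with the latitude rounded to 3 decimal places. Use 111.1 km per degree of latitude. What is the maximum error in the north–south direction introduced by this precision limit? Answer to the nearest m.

Rounding to 3 decimal places leaves the latitude within ±0.0005° of the true value.
Along the meridian that is 0.0005° × 111100 m/° = 55.55 m.

56 m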